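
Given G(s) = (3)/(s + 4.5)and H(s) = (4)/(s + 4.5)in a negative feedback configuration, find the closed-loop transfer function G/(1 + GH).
Closed-loop T = G/(1+GH).
Numerator: G_num * H_den = 3*s + 13.5.
Denominator: G_den * H_den + G_num * H_num = (s^2 + 9*s + 20.25) + (12) = s^2 + 9*s + 32.25.
T(s) = (3*s + 13.5)/(s^2 + 9*s + 32.25)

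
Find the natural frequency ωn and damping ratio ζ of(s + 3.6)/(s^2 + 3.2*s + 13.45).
Underdamped: complex pole -1.6 + 3.3j. ωn = |pole| = 3.667, ζ = -Re(pole)/ωn = 0.4363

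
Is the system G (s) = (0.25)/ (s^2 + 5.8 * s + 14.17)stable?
Denominator: s^2 + 5.8*s + 14.17. Poles: -2.9 + 2.4j, -2.9 - 2.4j. All Re(p)<0: Yes (stable)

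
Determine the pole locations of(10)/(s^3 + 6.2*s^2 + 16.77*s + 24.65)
Set denominator = 0: s^3 + 6.2*s^2 + 16.77*s + 24.65 = (s + 3.4)(s^2 + 2.8*s + 7.25) = 0 → Poles: -1.4 + 2.3j, -1.4 - 2.3j, -3.4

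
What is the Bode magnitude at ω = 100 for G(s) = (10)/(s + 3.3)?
Substitute s = j*100: G(j100) = 0.00329641 - 0.0998912j.
|G(j100)| = sqrt(Re² + Im²) = 0.09995.
20*log₁₀(0.09995) = -20.00 dB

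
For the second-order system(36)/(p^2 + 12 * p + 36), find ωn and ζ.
Standard form: ωn²/(p²+2ζωn·p+ωn²).
const=36=ωn² → ωn=6, p coeff=12=2ζωn → ζ=1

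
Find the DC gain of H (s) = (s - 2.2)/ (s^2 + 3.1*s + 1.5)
DC gain = H(0) = num(0)/den(0) = -2.2/1.5 = -1.467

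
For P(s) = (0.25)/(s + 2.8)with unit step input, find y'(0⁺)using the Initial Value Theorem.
IVT: y'(0⁺) = lim_{s→∞} s²·Y(s) = lim_{s→∞} s·P(s).
deg(num) = 0, deg(den) = 1, relative degree = 1, so s·P(s) → (leading num)/(leading den) = 0.25/1 = 0.25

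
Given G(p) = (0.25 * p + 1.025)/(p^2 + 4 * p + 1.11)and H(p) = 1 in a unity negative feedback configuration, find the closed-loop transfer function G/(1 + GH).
Closed-loop T = G/(1+GH).
Numerator: G_num * H_den = 0.25*p + 1.025.
Denominator: G_den * H_den + G_num * H_num = (p^2 + 4*p + 1.11) + (0.25*p + 1.025) = p^2 + 4.25*p + 2.135.
T(p) = (0.25*p + 1.025)/(p^2 + 4.25*p + 2.135)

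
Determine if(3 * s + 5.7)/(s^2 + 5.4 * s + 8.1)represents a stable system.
Denominator: s^2 + 5.4*s + 8.1. Poles: -2.7 + 0.9j, -2.7 - 0.9j. All Re(p)<0: Yes (stable)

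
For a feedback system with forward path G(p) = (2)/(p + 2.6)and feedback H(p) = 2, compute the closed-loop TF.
Closed-loop T = G/(1+GH).
Numerator: G_num * H_den = 2.
Denominator: G_den * H_den + G_num * H_num = (p + 2.6) + (4) = p + 6.6.
T(p) = (2)/(p + 6.6)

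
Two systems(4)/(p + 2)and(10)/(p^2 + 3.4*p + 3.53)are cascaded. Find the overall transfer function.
Series: H = H₁ · H₂ = (n₁·n₂)/(d₁·d₂).
Num: n₁·n₂ = 40. Den: d₁·d₂ = p^3 + 5.4*p^2 + 10.33*p + 7.06.
H(p) = (40)/(p^3 + 5.4*p^2 + 10.33*p + 7.06)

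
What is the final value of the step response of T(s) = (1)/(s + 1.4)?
FVT: lim_{t→∞} y(t) = lim_{s→0} s*Y(s) where Y(s) = T(s)/s.
= lim_{s→0} T(s) = T(0) = num(0)/den(0) = 1/1.4 = 0.7143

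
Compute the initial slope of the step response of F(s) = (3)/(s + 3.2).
IVT: y'(0⁺) = lim_{s→∞} s²·Y(s) = lim_{s→∞} s·F(s).
deg(num) = 0, deg(den) = 1, relative degree = 1, so s·F(s) → (leading num)/(leading den) = 3/1 = 3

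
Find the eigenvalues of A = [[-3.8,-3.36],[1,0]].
Eigenvalues solve det(λI - A) = 0.
Characteristic polynomial: λ^2 + 3.8*λ + 3.36 = 0.
Factor: (λ + 1.4)(λ + 2.4) = 0.
Roots: -1.4, -2.4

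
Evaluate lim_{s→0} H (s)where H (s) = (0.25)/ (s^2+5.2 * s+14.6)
DC gain = H(0) = num(0)/den(0) = 0.25/14.6 = 0.01712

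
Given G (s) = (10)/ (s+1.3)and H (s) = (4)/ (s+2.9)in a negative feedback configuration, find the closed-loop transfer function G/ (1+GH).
Closed-loop T = G/(1+GH).
Numerator: G_num * H_den = 10*s + 29.
Denominator: G_den * H_den + G_num * H_num = (s^2 + 4.2*s + 3.77) + (40) = s^2 + 4.2*s + 43.77.
T(s) = (10*s + 29)/(s^2 + 4.2*s + 43.77)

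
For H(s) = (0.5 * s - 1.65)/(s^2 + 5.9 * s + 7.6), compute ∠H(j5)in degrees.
Substitute s = j*5: H(j5) = 0.0873479 + 0.00441173j.
∠H(j5) = atan2(Im, Re) = atan2(0.00441173, 0.0873479) = 2.89°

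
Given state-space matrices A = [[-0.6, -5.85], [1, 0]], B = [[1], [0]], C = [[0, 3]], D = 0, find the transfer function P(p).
P(p) = C(pI - A)⁻¹B + D.
Characteristic polynomial det(pI - A) = p^2 + 0.6*p + 5.85.
Numerator from C·adj(pI-A)·B + D·det(pI-A) = 3.
P(p) = (3)/(p^2 + 0.6*p + 5.85)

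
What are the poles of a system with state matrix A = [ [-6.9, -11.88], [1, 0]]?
Eigenvalues solve det(λI - A) = 0.
Characteristic polynomial: λ^2 + 6.9*λ + 11.88 = 0.
Factor: (λ + 3.3)(λ + 3.6) = 0.
Roots: -3.3, -3.6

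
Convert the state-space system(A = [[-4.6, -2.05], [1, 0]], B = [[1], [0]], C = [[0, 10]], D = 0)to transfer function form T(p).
T(p) = C(pI - A)⁻¹B + D.
Characteristic polynomial det(pI - A) = p^2 + 4.6*p + 2.05.
Numerator from C·adj(pI-A)·B + D·det(pI-A) = 10.
T(p) = (10)/(p^2 + 4.6*p + 2.05)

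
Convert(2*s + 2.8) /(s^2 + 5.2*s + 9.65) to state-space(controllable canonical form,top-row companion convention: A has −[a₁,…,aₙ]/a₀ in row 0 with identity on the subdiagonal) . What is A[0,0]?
Reachable canonical form for den = s^2 + 5.2*s + 9.65: top row of A = -[a₁,a₂,...,aₙ]/a₀, ones on the subdiagonal, zeros elsewhere.
A = [[-5.2, -9.65], [1, 0]].
A[0,0] = -5.2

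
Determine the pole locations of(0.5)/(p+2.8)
Set denominator = 0: p + 2.8 = 0 → Poles: -2.8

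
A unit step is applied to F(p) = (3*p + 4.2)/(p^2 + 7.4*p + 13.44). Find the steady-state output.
FVT: lim_{t→∞} y(t) = lim_{p→0} p*Y(p) where Y(p) = F(p)/p.
= lim_{p→0} F(p) = F(0) = num(0)/den(0) = 4.2/13.44 = 0.3125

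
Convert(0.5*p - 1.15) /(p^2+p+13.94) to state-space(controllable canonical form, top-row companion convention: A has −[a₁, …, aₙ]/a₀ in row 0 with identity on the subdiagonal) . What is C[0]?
Reachable canonical form: C = numerator coefficients (right-aligned, zero-padded to length n).
num = 0.5*p - 1.15, C = [[0.5, -1.15]].
C[0] = 0.5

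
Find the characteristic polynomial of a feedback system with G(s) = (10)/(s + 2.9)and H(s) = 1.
Characteristic poly = G_den * H_den + G_num * H_num = (s + 2.9) + (10) = s + 12.9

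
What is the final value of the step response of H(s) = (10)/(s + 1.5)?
FVT: lim_{t→∞} y(t) = lim_{s→0} s*Y(s) where Y(s) = H(s)/s.
= lim_{s→0} H(s) = H(0) = num(0)/den(0) = 10/1.5 = 6.667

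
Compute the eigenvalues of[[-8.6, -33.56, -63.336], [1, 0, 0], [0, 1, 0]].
Eigenvalues solve det(λI - A) = 0.
Characteristic polynomial: λ^3 + 8.6*λ^2 + 33.56*λ + 63.336 = 0.
Factor: (λ + 4.2)(λ^2 + 4.4*λ + 15.08) = 0.
Roots: -2.2 + 3.2j, -2.2 - 3.2j, -4.2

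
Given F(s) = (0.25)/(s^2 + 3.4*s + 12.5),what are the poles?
Set denominator = 0: s^2 + 3.4*s + 12.5 = 0 → Poles: -1.7 + 3.1j, -1.7 - 3.1j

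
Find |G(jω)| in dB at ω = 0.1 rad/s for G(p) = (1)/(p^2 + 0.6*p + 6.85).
Substitute p = j*0.1: G(j0.1) = 0.146188 - 0.00128235j.
|G(j0.1)| = sqrt(Re² + Im²) = 0.1462.
20*log₁₀(0.1462) = -16.70 dB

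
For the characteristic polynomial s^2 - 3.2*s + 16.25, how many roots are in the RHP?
Poles: 1.6 + 3.7j, 1.6 - 3.7j. RHP poles (Re>0): 2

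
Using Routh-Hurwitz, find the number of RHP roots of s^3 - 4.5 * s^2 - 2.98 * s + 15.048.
Routh array:
s^3: [1, -2.98]; s^2: [-4.5, 15.048]; s^1: [0.364]; s^0: [15.048]
First column: [1, -4.5, 0.364, 15.048]. Sign changes = RHP roots = 2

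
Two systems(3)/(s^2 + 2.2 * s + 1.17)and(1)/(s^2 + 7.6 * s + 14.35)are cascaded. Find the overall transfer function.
Series: H = H₁ · H₂ = (n₁·n₂)/(d₁·d₂).
Num: n₁·n₂ = 3. Den: d₁·d₂ = s^4 + 9.8*s^3 + 32.24*s^2 + 40.462*s + 16.7895.
H(s) = (3)/(s^4 + 9.8*s^3 + 32.24*s^2 + 40.462*s + 16.7895)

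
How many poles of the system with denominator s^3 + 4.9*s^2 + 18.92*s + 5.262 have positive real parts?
s^3 + 4.9*s^2 + 18.92*s + 5.262 = (s + 0.3)(s^2 + 4.6*s + 17.54). Poles: -0.3, -2.3 + 3.5j, -2.3 - 3.5j. RHP poles (Re>0): 0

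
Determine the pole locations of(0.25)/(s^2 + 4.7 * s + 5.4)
Set denominator = 0: s^2 + 4.7*s + 5.4 = (s + 2)(s + 2.7) = 0 → Poles: -2, -2.7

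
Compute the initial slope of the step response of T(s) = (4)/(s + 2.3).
IVT: y'(0⁺) = lim_{s→∞} s²·Y(s) = lim_{s→∞} s·T(s).
deg(num) = 0, deg(den) = 1, relative degree = 1, so s·T(s) → (leading num)/(leading den) = 4/1 = 4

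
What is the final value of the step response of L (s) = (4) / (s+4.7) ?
FVT: lim_{t→∞} y(t) = lim_{s→0} s*Y(s) where Y(s) = L(s)/s.
= lim_{s→0} L(s) = L(0) = num(0)/den(0) = 4/4.7 = 0.8511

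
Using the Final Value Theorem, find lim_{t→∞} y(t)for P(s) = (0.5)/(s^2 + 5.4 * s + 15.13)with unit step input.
FVT: lim_{t→∞} y(t) = lim_{s→0} s*Y(s) where Y(s) = P(s)/s.
= lim_{s→0} P(s) = P(0) = num(0)/den(0) = 0.5/15.13 = 0.03305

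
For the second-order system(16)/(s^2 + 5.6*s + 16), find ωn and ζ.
Standard form: ωn²/(s²+2ζωn·s+ωn²).
const=16=ωn² → ωn=4, s coeff=5.6=2ζωn → ζ=0.7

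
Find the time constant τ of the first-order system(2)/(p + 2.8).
First-order system: τ = -1/pole. Pole = -2.8. τ = -1/(-2.8) = 0.3571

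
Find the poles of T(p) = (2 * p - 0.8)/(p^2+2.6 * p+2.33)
Set denominator = 0: p^2 + 2.6*p + 2.33 = 0 → Poles: -1.3 + 0.8j, -1.3 - 0.8j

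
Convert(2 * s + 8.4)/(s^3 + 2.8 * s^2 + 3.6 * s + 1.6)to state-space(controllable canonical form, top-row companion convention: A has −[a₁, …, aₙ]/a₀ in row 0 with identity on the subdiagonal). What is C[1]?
Reachable canonical form: C = numerator coefficients (right-aligned, zero-padded to length n).
num = 2*s + 8.4, C = [[0, 2, 8.4]].
C[1] = 2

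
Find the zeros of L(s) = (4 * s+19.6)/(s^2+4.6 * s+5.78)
Set numerator = 0: 4*s + 19.6 = 0 → Zeros: -4.9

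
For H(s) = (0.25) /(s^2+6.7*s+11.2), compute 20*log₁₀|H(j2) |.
Substitute s = j*2: H(j2) = 0.00777874 - 0.0144771j.
|H(j2)| = sqrt(Re² + Im²) = 0.01643.
20*log₁₀(0.01643) = -35.68 dB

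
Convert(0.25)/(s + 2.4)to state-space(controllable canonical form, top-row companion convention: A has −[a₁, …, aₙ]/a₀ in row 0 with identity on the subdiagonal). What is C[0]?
Reachable canonical form: C = numerator coefficients (right-aligned, zero-padded to length n).
num = 0.25, C = [[0.25]].
C[0] = 0.25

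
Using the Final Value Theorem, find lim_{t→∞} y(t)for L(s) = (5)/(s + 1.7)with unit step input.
FVT: lim_{t→∞} y(t) = lim_{s→0} s*Y(s) where Y(s) = L(s)/s.
= lim_{s→0} L(s) = L(0) = num(0)/den(0) = 5/1.7 = 2.941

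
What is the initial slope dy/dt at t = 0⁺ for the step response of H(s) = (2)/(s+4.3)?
IVT: y'(0⁺) = lim_{s→∞} s²·Y(s) = lim_{s→∞} s·H(s).
deg(num) = 0, deg(den) = 1, relative degree = 1, so s·H(s) → (leading num)/(leading den) = 2/1 = 2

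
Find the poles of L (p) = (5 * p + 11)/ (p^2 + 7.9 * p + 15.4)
Set denominator = 0: p^2 + 7.9*p + 15.4 = (p + 4.4)(p + 3.5) = 0 → Poles: -3.5, -4.4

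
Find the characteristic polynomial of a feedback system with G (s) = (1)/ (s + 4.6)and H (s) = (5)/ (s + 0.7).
Characteristic poly = G_den * H_den + G_num * H_num = (s^2 + 5.3*s + 3.22) + (5) = s^2 + 5.3*s + 8.22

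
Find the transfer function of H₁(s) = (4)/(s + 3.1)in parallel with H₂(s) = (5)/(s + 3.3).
Parallel: H = H₁ + H₂ = (n₁·d₂ + n₂·d₁)/(d₁·d₂).
n₁·d₂ = 4*s + 13.2. n₂·d₁ = 5*s + 15.5. Sum = 9*s + 28.7. d₁·d₂ = s^2 + 6.4*s + 10.23.
H(s) = (9*s + 28.7)/(s^2 + 6.4*s + 10.23)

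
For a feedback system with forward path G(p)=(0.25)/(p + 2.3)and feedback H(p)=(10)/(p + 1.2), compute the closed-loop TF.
Closed-loop T = G/(1+GH).
Numerator: G_num * H_den = 0.25*p + 0.3.
Denominator: G_den * H_den + G_num * H_num = (p^2 + 3.5*p + 2.76) + (2.5) = p^2 + 3.5*p + 5.26.
T(p) = (0.25*p + 0.3)/(p^2 + 3.5*p + 5.26)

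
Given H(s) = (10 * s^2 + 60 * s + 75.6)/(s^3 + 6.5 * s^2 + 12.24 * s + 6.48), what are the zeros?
Set numerator = 0: 10*s^2 + 60*s + 75.6 = 10*(s + 1.8)(s + 4.2) = 0 → Zeros: -1.8, -4.2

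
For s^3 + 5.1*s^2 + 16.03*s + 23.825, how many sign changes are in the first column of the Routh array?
Routh array:
s^3: [1, 16.03]; s^2: [5.1, 23.825]; s^1: [11.3584]; s^0: [23.825]
First column: [1, 5.1, 11.3584, 23.825]. Sign changes = 0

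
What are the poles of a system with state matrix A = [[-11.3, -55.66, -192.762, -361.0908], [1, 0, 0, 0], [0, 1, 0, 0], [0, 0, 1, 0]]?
Eigenvalues solve det(λI - A) = 0.
Characteristic polynomial: λ^4 + 11.3*λ^3 + 55.66*λ^2 + 192.762*λ + 361.0908 = 0.
Factor: (λ + 4.9)(λ + 4.6)(λ^2 + 1.8*λ + 16.02) = 0.
Roots: -0.9 + 3.9j, -0.9 - 3.9j, -4.6, -4.9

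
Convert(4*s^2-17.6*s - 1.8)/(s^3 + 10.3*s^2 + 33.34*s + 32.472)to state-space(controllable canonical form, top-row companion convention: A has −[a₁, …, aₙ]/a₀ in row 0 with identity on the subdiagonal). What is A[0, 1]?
Reachable canonical form for den = s^3 + 10.3*s^2 + 33.34*s + 32.472: top row of A = -[a₁,a₂,...,aₙ]/a₀, ones on the subdiagonal, zeros elsewhere.
A = [[-10.3, -33.34, -32.472], [1, 0, 0], [0, 1, 0]].
A[0,1] = -33.34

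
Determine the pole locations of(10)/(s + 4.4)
Set denominator = 0: s + 4.4 = 0 → Poles: -4.4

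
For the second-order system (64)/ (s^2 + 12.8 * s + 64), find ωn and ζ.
Standard form: ωn²/(s²+2ζωn·s+ωn²).
const=64=ωn² → ωn=8, s coeff=12.8=2ζωn → ζ=0.8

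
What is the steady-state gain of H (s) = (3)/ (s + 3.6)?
DC gain = H(0) = num(0)/den(0) = 3/3.6 = 0.8333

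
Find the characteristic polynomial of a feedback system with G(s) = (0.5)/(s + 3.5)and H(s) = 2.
Characteristic poly = G_den * H_den + G_num * H_num = (s + 3.5) + (1) = s + 4.5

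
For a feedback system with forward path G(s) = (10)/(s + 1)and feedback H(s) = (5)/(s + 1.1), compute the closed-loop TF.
Closed-loop T = G/(1+GH).
Numerator: G_num * H_den = 10*s + 11.
Denominator: G_den * H_den + G_num * H_num = (s^2 + 2.1*s + 1.1) + (50) = s^2 + 2.1*s + 51.1.
T(s) = (10*s + 11)/(s^2 + 2.1*s + 51.1)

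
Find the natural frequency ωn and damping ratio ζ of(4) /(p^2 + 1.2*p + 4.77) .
Underdamped: complex pole -0.6 + 2.1j. ωn = |pole| = 2.184, ζ = -Re(pole)/ωn = 0.2747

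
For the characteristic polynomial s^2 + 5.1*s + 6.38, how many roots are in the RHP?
s^2 + 5.1*s + 6.38 = (s + 2.2)(s + 2.9). Poles: -2.2, -2.9. RHP poles (Re>0): 0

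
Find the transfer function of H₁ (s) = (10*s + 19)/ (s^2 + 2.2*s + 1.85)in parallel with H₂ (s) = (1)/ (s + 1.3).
Parallel: H = H₁ + H₂ = (n₁·d₂ + n₂·d₁)/(d₁·d₂).
n₁·d₂ = 10*s^2 + 32*s + 24.7. n₂·d₁ = s^2 + 2.2*s + 1.85. Sum = 11*s^2 + 34.2*s + 26.55. d₁·d₂ = s^3 + 3.5*s^2 + 4.71*s + 2.405.
H(s) = (11*s^2 + 34.2*s + 26.55)/(s^3 + 3.5*s^2 + 4.71*s + 2.405)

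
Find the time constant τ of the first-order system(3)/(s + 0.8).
First-order system: τ = -1/pole. Pole = -0.8. τ = -1/(-0.8) = 1.25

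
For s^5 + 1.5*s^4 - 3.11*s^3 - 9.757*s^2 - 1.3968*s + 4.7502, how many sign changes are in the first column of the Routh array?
Routh array:
s^5: [1, -3.11, -1.3968]; s^4: [1.5, -9.757, 4.7502]; s^3: [3.39467, -4.5636]; s^2: [-7.74048, 4.7502]; s^1: [-2.48035]; s^0: [4.7502]
First column: [1, 1.5, 3.39467, -7.74048, -2.48035, 4.7502]. Sign changes = 2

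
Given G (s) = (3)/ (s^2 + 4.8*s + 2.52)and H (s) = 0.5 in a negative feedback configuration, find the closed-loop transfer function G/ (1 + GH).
Closed-loop T = G/(1+GH).
Numerator: G_num * H_den = 3.
Denominator: G_den * H_den + G_num * H_num = (s^2 + 4.8*s + 2.52) + (1.5) = s^2 + 4.8*s + 4.02.
T(s) = (3)/(s^2 + 4.8*s + 4.02)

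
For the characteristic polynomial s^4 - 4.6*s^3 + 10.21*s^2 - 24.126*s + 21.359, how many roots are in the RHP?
s^4 - 4.6*s^3 + 10.21*s^2 - 24.126*s + 21.359 = (s - 1.3)(s - 3.1)(s^2 - 0.2*s + 5.3). Poles: 0.1 + 2.3j, 0.1 - 2.3j, 1.3, 3.1. RHP poles (Re>0): 4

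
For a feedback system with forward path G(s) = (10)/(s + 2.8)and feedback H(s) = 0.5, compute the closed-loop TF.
Closed-loop T = G/(1+GH).
Numerator: G_num * H_den = 10.
Denominator: G_den * H_den + G_num * H_num = (s + 2.8) + (5) = s + 7.8.
T(s) = (10)/(s + 7.8)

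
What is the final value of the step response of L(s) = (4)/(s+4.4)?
FVT: lim_{t→∞} y(t) = lim_{s→0} s*Y(s) where Y(s) = L(s)/s.
= lim_{s→0} L(s) = L(0) = num(0)/den(0) = 4/4.4 = 0.9091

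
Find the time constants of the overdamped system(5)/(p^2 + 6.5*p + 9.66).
Overdamped: real poles at -4.2, -2.3. τ = -1/pole → τ₁ = 0.2381, τ₂ = 0.4348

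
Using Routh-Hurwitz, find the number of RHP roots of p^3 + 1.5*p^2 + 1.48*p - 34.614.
Routh array:
p^3: [1, 1.48]; p^2: [1.5, -34.614]; p^1: [24.556]; p^0: [-34.614]
First column: [1, 1.5, 24.556, -34.614]. Sign changes = RHP roots = 1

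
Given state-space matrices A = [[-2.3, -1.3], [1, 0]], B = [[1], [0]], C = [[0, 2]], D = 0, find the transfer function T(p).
T(p) = C(pI - A)⁻¹B + D.
Characteristic polynomial det(pI - A) = p^2 + 2.3*p + 1.3.
Numerator from C·adj(pI-A)·B + D·det(pI-A) = 2.
T(p) = (2)/(p^2 + 2.3*p + 1.3)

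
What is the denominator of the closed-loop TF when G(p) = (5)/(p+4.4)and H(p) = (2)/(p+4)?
Characteristic poly = G_den * H_den + G_num * H_num = (p^2 + 8.4*p + 17.6) + (10) = p^2 + 8.4*p + 27.6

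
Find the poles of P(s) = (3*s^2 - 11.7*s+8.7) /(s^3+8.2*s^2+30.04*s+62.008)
Set denominator = 0: s^3 + 8.2*s^2 + 30.04*s + 62.008 = (s + 4.6)(s^2 + 3.6*s + 13.48) = 0 → Poles: -1.8 + 3.2j, -1.8 - 3.2j, -4.6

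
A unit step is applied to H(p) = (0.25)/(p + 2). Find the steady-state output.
FVT: lim_{t→∞} y(t) = lim_{p→0} p*Y(p) where Y(p) = H(p)/p.
= lim_{p→0} H(p) = H(0) = num(0)/den(0) = 0.25/2 = 0.125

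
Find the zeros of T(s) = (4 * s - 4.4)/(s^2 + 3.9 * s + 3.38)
Set numerator = 0: 4*s - 4.4 = 0 → Zeros: 1.1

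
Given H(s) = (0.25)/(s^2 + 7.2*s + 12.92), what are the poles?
Set denominator = 0: s^2 + 7.2*s + 12.92 = (s + 3.4)(s + 3.8) = 0 → Poles: -3.4, -3.8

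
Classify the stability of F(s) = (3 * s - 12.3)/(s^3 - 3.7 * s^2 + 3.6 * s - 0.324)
Denominator: s^3 - 3.7*s^2 + 3.6*s - 0.324 = (s - 1.8)(s - 1.8)(s - 0.1). Poles: 0.1, 1.8, 1.8. Unstable (3 pole(s) in RHP)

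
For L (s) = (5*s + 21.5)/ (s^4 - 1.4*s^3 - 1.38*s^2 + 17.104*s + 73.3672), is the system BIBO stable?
Denominator: s^4 - 1.4*s^3 - 1.38*s^2 + 17.104*s + 73.3672 = (s^2 - 5.2*s + 12.52)(s^2 + 3.8*s + 5.86). Poles: -1.9 + 1.5j, -1.9 - 1.5j, 2.6 + 2.4j, 2.6 - 2.4j. All Re(p)<0: No (unstable)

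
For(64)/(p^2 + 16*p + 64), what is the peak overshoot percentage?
Standard form: ωn²/(p²+2ζωn·p+ωn²) → ωn = 8, ζ = 1.
ζ ≥ 1, so the response is non-oscillatory: peak overshoot = 0%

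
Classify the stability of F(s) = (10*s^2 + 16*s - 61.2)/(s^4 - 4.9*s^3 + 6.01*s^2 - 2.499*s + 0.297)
Denominator: s^4 - 4.9*s^3 + 6.01*s^2 - 2.499*s + 0.297 = (s - 0.9)(s - 0.2)(s - 3.3)(s - 0.5). Poles: 0.2, 0.5, 0.9, 3.3. Unstable (4 pole(s) in RHP)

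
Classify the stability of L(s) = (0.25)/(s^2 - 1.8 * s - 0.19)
Denominator: s^2 - 1.8*s - 0.19 = (s - 1.9)(s + 0.1). Poles: -0.1, 1.9. Unstable (1 pole(s) in RHP)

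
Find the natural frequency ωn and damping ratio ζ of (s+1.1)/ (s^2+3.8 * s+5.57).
Underdamped: complex pole -1.9 + 1.4j. ωn = |pole| = 2.36, ζ = -Re(pole)/ωn = 0.8051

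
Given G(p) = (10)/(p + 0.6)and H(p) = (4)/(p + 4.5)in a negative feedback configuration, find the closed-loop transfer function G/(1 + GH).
Closed-loop T = G/(1+GH).
Numerator: G_num * H_den = 10*p + 45.
Denominator: G_den * H_den + G_num * H_num = (p^2 + 5.1*p + 2.7) + (40) = p^2 + 5.1*p + 42.7.
T(p) = (10*p + 45)/(p^2 + 5.1*p + 42.7)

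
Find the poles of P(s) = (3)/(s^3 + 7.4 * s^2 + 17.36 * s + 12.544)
Set denominator = 0: s^3 + 7.4*s^2 + 17.36*s + 12.544 = (s + 2.8)(s + 1.4)(s + 3.2) = 0 → Poles: -1.4, -2.8, -3.2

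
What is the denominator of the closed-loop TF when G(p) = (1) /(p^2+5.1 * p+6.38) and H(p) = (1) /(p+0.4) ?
Characteristic poly = G_den * H_den + G_num * H_num = (p^3 + 5.5*p^2 + 8.42*p + 2.552) + (1) = p^3 + 5.5*p^2 + 8.42*p + 3.552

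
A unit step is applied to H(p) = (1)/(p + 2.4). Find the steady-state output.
FVT: lim_{t→∞} y(t) = lim_{p→0} p*Y(p) where Y(p) = H(p)/p.
= lim_{p→0} H(p) = H(0) = num(0)/den(0) = 1/2.4 = 0.4167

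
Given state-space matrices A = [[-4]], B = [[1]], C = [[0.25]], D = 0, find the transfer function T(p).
T(p) = C(pI - A)⁻¹B + D.
Characteristic polynomial det(pI - A) = p + 4.
Numerator from C·adj(pI-A)·B + D·det(pI-A) = 0.25.
T(p) = (0.25)/(p + 4)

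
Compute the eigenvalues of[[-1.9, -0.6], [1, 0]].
Eigenvalues solve det(λI - A) = 0.
Characteristic polynomial: λ^2 + 1.9*λ + 0.6 = 0.
Factor: (λ + 1.5)(λ + 0.4) = 0.
Roots: -0.4, -1.5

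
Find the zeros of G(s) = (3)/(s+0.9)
Numerator is a nonzero constant (3) → Zeros: none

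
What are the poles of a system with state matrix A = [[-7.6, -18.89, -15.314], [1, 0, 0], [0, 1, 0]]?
Eigenvalues solve det(λI - A) = 0.
Characteristic polynomial: λ^3 + 7.6*λ^2 + 18.89*λ + 15.314 = 0.
Factor: (λ + 2.6)(λ + 3.1)(λ + 1.9) = 0.
Roots: -1.9, -2.6, -3.1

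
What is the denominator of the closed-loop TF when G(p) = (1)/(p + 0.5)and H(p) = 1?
Characteristic poly = G_den * H_den + G_num * H_num = (p + 0.5) + (1) = p + 1.5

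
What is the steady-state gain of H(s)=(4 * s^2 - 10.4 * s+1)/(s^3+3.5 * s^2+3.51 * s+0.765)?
DC gain = H(0) = num(0)/den(0) = 1/0.765 = 1.307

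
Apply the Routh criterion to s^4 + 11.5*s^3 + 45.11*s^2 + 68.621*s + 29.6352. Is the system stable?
Routh array:
s^4: [1, 45.11, 29.6352]; s^3: [11.5, 68.621]; s^2: [39.143, 29.6352]; s^1: [59.9143]; s^0: [29.6352]
First column: [1, 11.5, 39.143, 59.9143, 29.6352]. Sign changes = 0.
Yes, stable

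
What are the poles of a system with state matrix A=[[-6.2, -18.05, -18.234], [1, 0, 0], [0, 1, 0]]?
Eigenvalues solve det(λI - A) = 0.
Characteristic polynomial: λ^3 + 6.2*λ^2 + 18.05*λ + 18.234 = 0.
Factor: (λ + 1.8)(λ^2 + 4.4*λ + 10.13) = 0.
Roots: -1.8, -2.2 + 2.3j, -2.2 - 2.3j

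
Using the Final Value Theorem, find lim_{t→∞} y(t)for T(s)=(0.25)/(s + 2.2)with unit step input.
FVT: lim_{t→∞} y(t) = lim_{s→0} s*Y(s) where Y(s) = T(s)/s.
= lim_{s→0} T(s) = T(0) = num(0)/den(0) = 0.25/2.2 = 0.1136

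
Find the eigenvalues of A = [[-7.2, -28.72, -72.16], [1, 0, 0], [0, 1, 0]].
Eigenvalues solve det(λI - A) = 0.
Characteristic polynomial: λ^3 + 7.2*λ^2 + 28.72*λ + 72.16 = 0.
Factor: (λ + 4.4)(λ^2 + 2.8*λ + 16.4) = 0.
Roots: -1.4 + 3.8j, -1.4 - 3.8j, -4.4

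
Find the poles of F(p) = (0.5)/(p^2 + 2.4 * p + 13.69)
Set denominator = 0: p^2 + 2.4*p + 13.69 = 0 → Poles: -1.2 + 3.5j, -1.2 - 3.5j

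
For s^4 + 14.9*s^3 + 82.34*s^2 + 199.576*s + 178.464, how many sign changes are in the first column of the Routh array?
Routh array:
s^4: [1, 82.34, 178.464]; s^3: [14.9, 199.576]; s^2: [68.9456, 178.464]; s^1: [161.008]; s^0: [178.464]
First column: [1, 14.9, 68.9456, 161.008, 178.464]. Sign changes = 0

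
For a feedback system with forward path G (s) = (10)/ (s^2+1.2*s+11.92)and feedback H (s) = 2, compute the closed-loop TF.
Closed-loop T = G/(1+GH).
Numerator: G_num * H_den = 10.
Denominator: G_den * H_den + G_num * H_num = (s^2 + 1.2*s + 11.92) + (20) = s^2 + 1.2*s + 31.92.
T(s) = (10)/(s^2 + 1.2*s + 31.92)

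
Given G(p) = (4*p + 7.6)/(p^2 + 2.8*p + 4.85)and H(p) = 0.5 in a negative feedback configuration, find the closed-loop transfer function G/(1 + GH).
Closed-loop T = G/(1+GH).
Numerator: G_num * H_den = 4*p + 7.6.
Denominator: G_den * H_den + G_num * H_num = (p^2 + 2.8*p + 4.85) + (2*p + 3.8) = p^2 + 4.8*p + 8.65.
T(p) = (4*p + 7.6)/(p^2 + 4.8*p + 8.65)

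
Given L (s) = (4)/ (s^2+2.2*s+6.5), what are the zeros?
Numerator is a nonzero constant (4) → Zeros: none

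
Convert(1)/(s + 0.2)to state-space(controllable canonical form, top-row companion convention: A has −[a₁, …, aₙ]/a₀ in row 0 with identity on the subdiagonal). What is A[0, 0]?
Reachable canonical form for den = s + 0.2: top row of A = -[a₁,a₂,...,aₙ]/a₀, ones on the subdiagonal, zeros elsewhere.
A = [[-0.2]].
A[0,0] = -0.2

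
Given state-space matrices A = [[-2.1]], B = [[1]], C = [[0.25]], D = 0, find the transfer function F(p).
F(p) = C(pI - A)⁻¹B + D.
Characteristic polynomial det(pI - A) = p + 2.1.
Numerator from C·adj(pI-A)·B + D·det(pI-A) = 0.25.
F(p) = (0.25)/(p + 2.1)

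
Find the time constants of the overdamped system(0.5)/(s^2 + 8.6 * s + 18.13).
Overdamped: real poles at -3.7, -4.9. τ = -1/pole → τ₁ = 0.2703, τ₂ = 0.2041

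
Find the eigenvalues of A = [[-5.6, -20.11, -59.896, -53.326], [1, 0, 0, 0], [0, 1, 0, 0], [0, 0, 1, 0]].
Eigenvalues solve det(λI - A) = 0.
Characteristic polynomial: λ^4 + 5.6*λ^3 + 20.11*λ^2 + 59.896*λ + 53.326 = 0.
Factor: (λ + 3.5)(λ + 1.3)(λ^2 + 0.8*λ + 11.72) = 0.
Roots: -0.4 + 3.4j, -0.4 - 3.4j, -1.3, -3.5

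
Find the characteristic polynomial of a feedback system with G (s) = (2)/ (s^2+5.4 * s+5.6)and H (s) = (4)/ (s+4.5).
Characteristic poly = G_den * H_den + G_num * H_num = (s^3 + 9.9*s^2 + 29.9*s + 25.2) + (8) = s^3 + 9.9*s^2 + 29.9*s + 33.2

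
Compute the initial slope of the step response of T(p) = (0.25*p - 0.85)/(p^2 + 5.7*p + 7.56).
IVT: y'(0⁺) = lim_{p→∞} p²·Y(p) = lim_{p→∞} p·T(p).
deg(num) = 1, deg(den) = 2, relative degree = 1, so p·T(p) → (leading num)/(leading den) = 0.25/1 = 0.25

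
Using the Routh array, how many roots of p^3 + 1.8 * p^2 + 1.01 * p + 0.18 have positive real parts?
Routh array:
p^3: [1, 1.01]; p^2: [1.8, 0.18]; p^1: [0.91]; p^0: [0.18]
First column: [1, 1.8, 0.91, 0.18]. Sign changes = RHP roots = 0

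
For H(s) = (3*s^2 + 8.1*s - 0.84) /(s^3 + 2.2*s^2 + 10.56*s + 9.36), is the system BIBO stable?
Denominator: s^3 + 2.2*s^2 + 10.56*s + 9.36 = (s + 1)(s^2 + 1.2*s + 9.36). Poles: -0.6 + 3j, -0.6 - 3j, -1. All Re(p)<0: Yes (stable)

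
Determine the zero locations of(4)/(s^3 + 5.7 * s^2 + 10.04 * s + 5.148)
Numerator is a nonzero constant (4) → Zeros: none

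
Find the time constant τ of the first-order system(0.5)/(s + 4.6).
First-order system: τ = -1/pole. Pole = -4.6. τ = -1/(-4.6) = 0.2174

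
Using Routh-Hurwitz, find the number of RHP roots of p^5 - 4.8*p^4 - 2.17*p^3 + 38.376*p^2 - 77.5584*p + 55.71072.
Routh array:
p^5: [1, -2.17, -77.5584]; p^4: [-4.8, 38.376, 55.71072]; p^3: [5.825, -65.952]; p^2: [-15.9707, 55.71072]; p^1: [-45.6326]; p^0: [55.71072]
First column: [1, -4.8, 5.825, -15.9707, -45.6326, 55.71072]. Sign changes = RHP roots = 4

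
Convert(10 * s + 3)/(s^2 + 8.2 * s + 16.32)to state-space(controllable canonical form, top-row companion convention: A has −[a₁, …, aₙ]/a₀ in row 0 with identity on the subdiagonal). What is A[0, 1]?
Reachable canonical form for den = s^2 + 8.2*s + 16.32: top row of A = -[a₁,a₂,...,aₙ]/a₀, ones on the subdiagonal, zeros elsewhere.
A = [[-8.2, -16.32], [1, 0]].
A[0,1] = -16.32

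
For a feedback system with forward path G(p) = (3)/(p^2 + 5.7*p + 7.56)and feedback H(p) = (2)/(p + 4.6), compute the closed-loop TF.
Closed-loop T = G/(1+GH).
Numerator: G_num * H_den = 3*p + 13.8.
Denominator: G_den * H_den + G_num * H_num = (p^3 + 10.3*p^2 + 33.78*p + 34.776) + (6) = p^3 + 10.3*p^2 + 33.78*p + 40.776.
T(p) = (3*p + 13.8)/(p^3 + 10.3*p^2 + 33.78*p + 40.776)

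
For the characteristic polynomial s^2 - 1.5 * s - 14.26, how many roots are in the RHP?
s^2 - 1.5*s - 14.26 = (s - 4.6)(s + 3.1). Poles: -3.1, 4.6. RHP poles (Re>0): 1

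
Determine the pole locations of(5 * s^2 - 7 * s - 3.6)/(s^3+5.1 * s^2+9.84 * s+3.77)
Set denominator = 0: s^3 + 5.1*s^2 + 9.84*s + 3.77 = (s + 0.5)(s^2 + 4.6*s + 7.54) = 0 → Poles: -0.5, -2.3 + 1.5j, -2.3 - 1.5j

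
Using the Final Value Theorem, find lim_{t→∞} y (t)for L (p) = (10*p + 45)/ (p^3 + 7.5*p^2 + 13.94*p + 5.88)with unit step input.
FVT: lim_{t→∞} y(t) = lim_{p→0} p*Y(p) where Y(p) = L(p)/p.
= lim_{p→0} L(p) = L(0) = num(0)/den(0) = 45/5.88 = 7.653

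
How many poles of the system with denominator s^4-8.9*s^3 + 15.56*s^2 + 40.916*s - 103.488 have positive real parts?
s^4 - 8.9*s^3 + 15.56*s^2 + 40.916*s - 103.488 = (s - 4.9)(s + 2.2)(s - 3.2)(s - 3). Poles: -2.2, 3, 3.2, 4.9. RHP poles (Re>0): 3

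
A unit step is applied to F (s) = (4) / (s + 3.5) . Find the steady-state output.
FVT: lim_{t→∞} y(t) = lim_{s→0} s*Y(s) where Y(s) = F(s)/s.
= lim_{s→0} F(s) = F(0) = num(0)/den(0) = 4/3.5 = 1.143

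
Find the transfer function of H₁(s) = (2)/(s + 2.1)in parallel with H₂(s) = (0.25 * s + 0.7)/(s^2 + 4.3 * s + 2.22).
Parallel: H = H₁ + H₂ = (n₁·d₂ + n₂·d₁)/(d₁·d₂).
n₁·d₂ = 2*s^2 + 8.6*s + 4.44. n₂·d₁ = 0.25*s^2 + 1.225*s + 1.47. Sum = 2.25*s^2 + 9.825*s + 5.91. d₁·d₂ = s^3 + 6.4*s^2 + 11.25*s + 4.662.
H(s) = (2.25*s^2 + 9.825*s + 5.91)/(s^3 + 6.4*s^2 + 11.25*s + 4.662)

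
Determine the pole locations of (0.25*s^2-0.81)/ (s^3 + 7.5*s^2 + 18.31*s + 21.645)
Set denominator = 0: s^3 + 7.5*s^2 + 18.31*s + 21.645 = (s + 4.5)(s^2 + 3*s + 4.81) = 0 → Poles: -1.5 + 1.6j, -1.5 - 1.6j, -4.5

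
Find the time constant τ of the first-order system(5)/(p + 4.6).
First-order system: τ = -1/pole. Pole = -4.6. τ = -1/(-4.6) = 0.2174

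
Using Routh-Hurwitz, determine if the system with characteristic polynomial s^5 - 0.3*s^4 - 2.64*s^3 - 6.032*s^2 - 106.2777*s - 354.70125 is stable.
Routh array:
s^5: [1, -2.64, -106.2777]; s^4: [-0.3, -6.032, -354.70125]; s^3: [-22.7467, -1288.6152]; s^2: [10.9632, -354.70125]; s^1: [-2024.56]; s^0: [-354.70125]
First column: [1, -0.3, -22.7467, 10.9632, -2024.56, -354.70125]. Sign changes = 3.
No, unstable (3 RHP root(s))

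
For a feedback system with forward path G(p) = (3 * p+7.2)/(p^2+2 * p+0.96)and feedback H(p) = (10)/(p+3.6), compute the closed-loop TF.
Closed-loop T = G/(1+GH).
Numerator: G_num * H_den = 3*p^2 + 18*p + 25.92.
Denominator: G_den * H_den + G_num * H_num = (p^3 + 5.6*p^2 + 8.16*p + 3.456) + (30*p + 72) = p^3 + 5.6*p^2 + 38.16*p + 75.456.
T(p) = (3*p^2 + 18*p + 25.92)/(p^3 + 5.6*p^2 + 38.16*p + 75.456)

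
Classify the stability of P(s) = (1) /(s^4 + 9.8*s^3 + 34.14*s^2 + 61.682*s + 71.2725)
Denominator: s^4 + 9.8*s^3 + 34.14*s^2 + 61.682*s + 71.2725 = (s + 3.9)(s + 4.3)(s^2 + 1.6*s + 4.25). Poles: -0.8 + 1.9j, -0.8 - 1.9j, -3.9, -4.3. Stable (all poles in LHP)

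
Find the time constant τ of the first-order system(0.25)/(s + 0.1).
First-order system: τ = -1/pole. Pole = -0.1. τ = -1/(-0.1) = 10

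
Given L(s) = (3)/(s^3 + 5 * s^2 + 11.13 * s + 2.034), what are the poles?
Set denominator = 0: s^3 + 5*s^2 + 11.13*s + 2.034 = (s + 0.2)(s^2 + 4.8*s + 10.17) = 0 → Poles: -0.2, -2.4 + 2.1j, -2.4 - 2.1j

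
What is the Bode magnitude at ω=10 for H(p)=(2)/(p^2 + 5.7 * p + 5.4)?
Substitute p = j*10: H(j10) = -0.0155105 - 0.00934567j.
|H(j10)| = sqrt(Re² + Im²) = 0.01811.
20*log₁₀(0.01811) = -34.84 dB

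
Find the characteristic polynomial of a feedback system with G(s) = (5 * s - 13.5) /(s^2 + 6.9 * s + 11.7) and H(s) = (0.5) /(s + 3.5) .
Characteristic poly = G_den * H_den + G_num * H_num = (s^3 + 10.4*s^2 + 35.85*s + 40.95) + (2.5*s - 6.75) = s^3 + 10.4*s^2 + 38.35*s + 34.2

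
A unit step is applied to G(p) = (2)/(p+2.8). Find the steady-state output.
FVT: lim_{t→∞} y(t) = lim_{p→0} p*Y(p) where Y(p) = G(p)/p.
= lim_{p→0} G(p) = G(0) = num(0)/den(0) = 2/2.8 = 0.7143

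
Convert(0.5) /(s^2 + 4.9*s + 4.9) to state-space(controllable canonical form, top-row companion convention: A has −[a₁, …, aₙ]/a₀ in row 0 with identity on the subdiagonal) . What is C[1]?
Reachable canonical form: C = numerator coefficients (right-aligned, zero-padded to length n).
num = 0.5, C = [[0, 0.5]].
C[1] = 0.5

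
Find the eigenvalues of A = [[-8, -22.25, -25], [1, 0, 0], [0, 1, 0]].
Eigenvalues solve det(λI - A) = 0.
Characteristic polynomial: λ^3 + 8*λ^2 + 22.25*λ + 25 = 0.
Factor: (λ + 4)(λ^2 + 4*λ + 6.25) = 0.
Roots: -2 + 1.5j, -2 - 1.5j, -4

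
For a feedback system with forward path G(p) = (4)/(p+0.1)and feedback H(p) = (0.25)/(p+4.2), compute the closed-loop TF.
Closed-loop T = G/(1+GH).
Numerator: G_num * H_den = 4*p + 16.8.
Denominator: G_den * H_den + G_num * H_num = (p^2 + 4.3*p + 0.42) + (1) = p^2 + 4.3*p + 1.42.
T(p) = (4*p + 16.8)/(p^2 + 4.3*p + 1.42)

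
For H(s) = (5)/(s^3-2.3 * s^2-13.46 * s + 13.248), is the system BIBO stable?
Denominator: s^3 - 2.3*s^2 - 13.46*s + 13.248 = (s - 4.6)(s - 0.9)(s + 3.2). Poles: -3.2, 0.9, 4.6. All Re(p)<0: No (unstable)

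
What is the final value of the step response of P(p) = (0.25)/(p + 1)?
FVT: lim_{t→∞} y(t) = lim_{p→0} p*Y(p) where Y(p) = P(p)/p.
= lim_{p→0} P(p) = P(0) = num(0)/den(0) = 0.25/1 = 0.25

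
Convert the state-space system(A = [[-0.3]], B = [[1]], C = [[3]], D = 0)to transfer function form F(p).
F(p) = C(pI - A)⁻¹B + D.
Characteristic polynomial det(pI - A) = p + 0.3.
Numerator from C·adj(pI-A)·B + D·det(pI-A) = 3.
F(p) = (3)/(p + 0.3)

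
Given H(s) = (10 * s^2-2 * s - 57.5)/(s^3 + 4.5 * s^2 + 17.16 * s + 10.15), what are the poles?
Set denominator = 0: s^3 + 4.5*s^2 + 17.16*s + 10.15 = (s + 0.7)(s^2 + 3.8*s + 14.5) = 0 → Poles: -0.7, -1.9 + 3.3j, -1.9 - 3.3j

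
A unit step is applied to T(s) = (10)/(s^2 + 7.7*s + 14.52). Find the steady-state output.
FVT: lim_{t→∞} y(t) = lim_{s→0} s*Y(s) where Y(s) = T(s)/s.
= lim_{s→0} T(s) = T(0) = num(0)/den(0) = 10/14.52 = 0.6887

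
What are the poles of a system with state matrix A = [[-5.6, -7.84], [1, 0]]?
Eigenvalues solve det(λI - A) = 0.
Characteristic polynomial: λ^2 + 5.6*λ + 7.84 = 0.
Factor: (λ + 2.8)(λ + 2.8) = 0.
Roots: -2.8, -2.8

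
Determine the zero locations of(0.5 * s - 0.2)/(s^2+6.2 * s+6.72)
Set numerator = 0: 0.5*s - 0.2 = 0 → Zeros: 0.4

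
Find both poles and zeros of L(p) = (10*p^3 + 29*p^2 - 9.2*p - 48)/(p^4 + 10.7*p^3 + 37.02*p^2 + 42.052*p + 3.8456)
Set denominator = 0: p^4 + 10.7*p^3 + 37.02*p^2 + 42.052*p + 3.8456 = (p + 3.8)(p + 0.1)(p + 4.6)(p + 2.2) = 0 → Poles: -0.1, -2.2, -3.8, -4.6
Set numerator = 0: 10*p^3 + 29*p^2 - 9.2*p - 48 = 10*(p + 1.6)(p + 2.5)(p - 1.2) = 0 → Zeros: -1.6, -2.5, 1.2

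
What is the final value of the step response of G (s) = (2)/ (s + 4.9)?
FVT: lim_{t→∞} y(t) = lim_{s→0} s*Y(s) where Y(s) = G(s)/s.
= lim_{s→0} G(s) = G(0) = num(0)/den(0) = 2/4.9 = 0.4082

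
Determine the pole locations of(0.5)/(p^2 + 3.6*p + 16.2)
Set denominator = 0: p^2 + 3.6*p + 16.2 = 0 → Poles: -1.8 + 3.6j, -1.8 - 3.6j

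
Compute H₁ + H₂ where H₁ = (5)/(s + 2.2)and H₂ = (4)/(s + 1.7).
Parallel: H = H₁ + H₂ = (n₁·d₂ + n₂·d₁)/(d₁·d₂).
n₁·d₂ = 5*s + 8.5. n₂·d₁ = 4*s + 8.8. Sum = 9*s + 17.3. d₁·d₂ = s^2 + 3.9*s + 3.74.
H(s) = (9*s + 17.3)/(s^2 + 3.9*s + 3.74)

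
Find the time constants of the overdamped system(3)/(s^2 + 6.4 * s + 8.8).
Overdamped: real poles at -2, -4.4. τ = -1/pole → τ₁ = 0.5, τ₂ = 0.2273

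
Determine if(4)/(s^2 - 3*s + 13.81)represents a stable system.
Denominator: s^2 - 3*s + 13.81. Poles: 1.5 + 3.4j, 1.5 - 3.4j. All Re(p)<0: No (unstable)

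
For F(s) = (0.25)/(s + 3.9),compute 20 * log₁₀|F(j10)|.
Substitute s = j*10: F(j10) = 0.00846281 - 0.0216995j.
|F(j10)| = sqrt(Re² + Im²) = 0.02329.
20*log₁₀(0.02329) = -32.66 dB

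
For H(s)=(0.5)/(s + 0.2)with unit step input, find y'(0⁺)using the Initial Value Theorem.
IVT: y'(0⁺) = lim_{s→∞} s²·Y(s) = lim_{s→∞} s·H(s).
deg(num) = 0, deg(den) = 1, relative degree = 1, so s·H(s) → (leading num)/(leading den) = 0.5/1 = 0.5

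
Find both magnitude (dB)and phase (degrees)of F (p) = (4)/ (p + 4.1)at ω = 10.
Substitute p = j*10: F(j10) = 0.140399 - 0.342436j.
|F| = 20*log₁₀(sqrt(Re²+Im²)) = -8.63 dB.
∠F = atan2(Im, Re) = -67.71°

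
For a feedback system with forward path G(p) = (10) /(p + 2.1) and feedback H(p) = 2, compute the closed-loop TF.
Closed-loop T = G/(1+GH).
Numerator: G_num * H_den = 10.
Denominator: G_den * H_den + G_num * H_num = (p + 2.1) + (20) = p + 22.1.
T(p) = (10)/(p + 22.1)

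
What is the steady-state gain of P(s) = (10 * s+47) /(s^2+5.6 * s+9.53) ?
DC gain = P(0) = num(0)/den(0) = 47/9.53 = 4.932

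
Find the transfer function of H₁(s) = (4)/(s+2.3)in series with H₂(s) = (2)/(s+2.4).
Series: H = H₁ · H₂ = (n₁·n₂)/(d₁·d₂).
Num: n₁·n₂ = 8. Den: d₁·d₂ = s^2 + 4.7*s + 5.52.
H(s) = (8)/(s^2 + 4.7*s + 5.52)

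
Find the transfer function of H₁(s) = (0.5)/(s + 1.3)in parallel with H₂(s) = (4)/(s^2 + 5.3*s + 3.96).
Parallel: H = H₁ + H₂ = (n₁·d₂ + n₂·d₁)/(d₁·d₂).
n₁·d₂ = 0.5*s^2 + 2.65*s + 1.98. n₂·d₁ = 4*s + 5.2. Sum = 0.5*s^2 + 6.65*s + 7.18. d₁·d₂ = s^3 + 6.6*s^2 + 10.85*s + 5.148.
H(s) = (0.5*s^2 + 6.65*s + 7.18)/(s^3 + 6.6*s^2 + 10.85*s + 5.148)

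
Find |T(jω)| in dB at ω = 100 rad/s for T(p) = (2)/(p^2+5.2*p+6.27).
Substitute p = j*100: T(j100) = -0.000199585 - 1.03849e-05j.
|T(j100)| = sqrt(Re² + Im²) = 0.0001999.
20*log₁₀(0.0001999) = -73.99 dB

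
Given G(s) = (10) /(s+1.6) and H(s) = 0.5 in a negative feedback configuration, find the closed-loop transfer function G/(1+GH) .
Closed-loop T = G/(1+GH).
Numerator: G_num * H_den = 10.
Denominator: G_den * H_den + G_num * H_num = (s + 1.6) + (5) = s + 6.6.
T(s) = (10)/(s + 6.6)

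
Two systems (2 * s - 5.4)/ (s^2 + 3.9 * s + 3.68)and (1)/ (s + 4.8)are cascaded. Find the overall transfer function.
Series: H = H₁ · H₂ = (n₁·n₂)/(d₁·d₂).
Num: n₁·n₂ = 2*s - 5.4. Den: d₁·d₂ = s^3 + 8.7*s^2 + 22.4*s + 17.664.
H(s) = (2*s - 5.4)/(s^3 + 8.7*s^2 + 22.4*s + 17.664)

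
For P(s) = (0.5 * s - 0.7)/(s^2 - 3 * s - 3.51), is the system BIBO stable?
Denominator: s^2 - 3*s - 3.51 = (s - 3.9)(s + 0.9). Poles: -0.9, 3.9. All Re(p)<0: No (unstable)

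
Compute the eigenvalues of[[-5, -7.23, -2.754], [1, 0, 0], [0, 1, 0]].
Eigenvalues solve det(λI - A) = 0.
Characteristic polynomial: λ^3 + 5*λ^2 + 7.23*λ + 2.754 = 0.
Factor: (λ + 0.6)(λ + 1.7)(λ + 2.7) = 0.
Roots: -0.6, -1.7, -2.7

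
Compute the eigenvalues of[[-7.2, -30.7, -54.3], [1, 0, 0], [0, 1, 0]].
Eigenvalues solve det(λI - A) = 0.
Characteristic polynomial: λ^3 + 7.2*λ^2 + 30.7*λ + 54.3 = 0.
Factor: (λ + 3)(λ^2 + 4.2*λ + 18.1) = 0.
Roots: -2.1 + 3.7j, -2.1 - 3.7j, -3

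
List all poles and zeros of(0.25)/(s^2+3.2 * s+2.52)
Set denominator = 0: s^2 + 3.2*s + 2.52 = (s + 1.8)(s + 1.4) = 0 → Poles: -1.4, -1.8
Numerator is a nonzero constant (0.25) → Zeros: none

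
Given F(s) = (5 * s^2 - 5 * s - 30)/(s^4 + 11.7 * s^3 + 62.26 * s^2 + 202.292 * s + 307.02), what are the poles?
Set denominator = 0: s^4 + 11.7*s^3 + 62.26*s^2 + 202.292*s + 307.02 = (s + 4.2)(s + 4.3)(s^2 + 3.2*s + 17) = 0 → Poles: -1.6 + 3.8j, -1.6 - 3.8j, -4.2, -4.3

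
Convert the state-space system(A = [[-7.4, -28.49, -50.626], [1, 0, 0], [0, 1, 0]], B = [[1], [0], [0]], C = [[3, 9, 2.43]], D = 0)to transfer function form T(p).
T(p) = C(pI - A)⁻¹B + D.
Characteristic polynomial det(pI - A) = p^3 + 7.4*p^2 + 28.49*p + 50.626.
Numerator from C·adj(pI-A)·B + D·det(pI-A) = 3*p^2 + 9*p + 2.43.
T(p) = (3*p^2 + 9*p + 2.43)/(p^3 + 7.4*p^2 + 28.49*p + 50.626)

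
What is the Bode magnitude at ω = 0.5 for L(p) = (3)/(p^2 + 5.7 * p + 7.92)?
Substitute p = j*0.5: L(j0.5) = 0.343682 - 0.127705j.
|L(j0.5)| = sqrt(Re² + Im²) = 0.3666.
20*log₁₀(0.3666) = -8.72 dB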